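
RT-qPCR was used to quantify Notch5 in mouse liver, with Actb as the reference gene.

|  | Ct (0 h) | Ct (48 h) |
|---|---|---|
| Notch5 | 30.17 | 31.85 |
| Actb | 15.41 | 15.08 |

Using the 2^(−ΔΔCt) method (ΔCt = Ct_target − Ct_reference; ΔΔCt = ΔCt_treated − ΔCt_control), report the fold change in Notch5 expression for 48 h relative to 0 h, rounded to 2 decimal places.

0.25

ΔCt(0 h) = 30.170 − 15.410 = 14.760
ΔCt(48 h) = 31.850 − 15.080 = 16.770
ΔΔCt = 16.770 − 14.760 = 2.010
Fold change = 2^(−2.010) = 0.248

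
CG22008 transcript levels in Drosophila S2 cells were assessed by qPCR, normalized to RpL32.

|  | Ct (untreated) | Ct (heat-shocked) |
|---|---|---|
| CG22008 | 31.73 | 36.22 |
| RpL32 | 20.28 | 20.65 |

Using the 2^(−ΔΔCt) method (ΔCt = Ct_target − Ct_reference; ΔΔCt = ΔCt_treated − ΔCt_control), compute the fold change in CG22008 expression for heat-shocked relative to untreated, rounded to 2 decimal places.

ΔCt(untreated) = 31.730 − 20.280 = 11.450
ΔCt(heat-shocked) = 36.220 − 20.650 = 15.570
ΔΔCt = 15.570 − 11.450 = 4.120
Fold change = 2^(−4.120) = 0.058

0.06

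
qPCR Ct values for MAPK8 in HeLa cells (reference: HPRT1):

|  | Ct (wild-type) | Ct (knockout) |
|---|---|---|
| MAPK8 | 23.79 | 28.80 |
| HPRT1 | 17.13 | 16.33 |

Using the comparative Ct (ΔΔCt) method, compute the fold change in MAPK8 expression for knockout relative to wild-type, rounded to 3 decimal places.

ΔCt(wild-type) = 23.790 − 17.130 = 6.660
ΔCt(knockout) = 28.800 − 16.330 = 12.470
ΔΔCt = 12.470 − 6.660 = 5.810
Fold change = 2^(−5.810) = 0.0178

0.018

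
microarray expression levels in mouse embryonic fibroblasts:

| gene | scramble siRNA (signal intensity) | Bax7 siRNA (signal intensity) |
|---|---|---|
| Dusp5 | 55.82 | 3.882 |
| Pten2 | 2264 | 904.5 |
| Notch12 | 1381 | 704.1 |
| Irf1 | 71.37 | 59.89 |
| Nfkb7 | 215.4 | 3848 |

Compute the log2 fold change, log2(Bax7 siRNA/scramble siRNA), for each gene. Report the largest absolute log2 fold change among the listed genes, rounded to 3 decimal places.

4.159

log2(3.882/55.82) = -3.846  (Dusp5)
log2(904.5/2264) = -1.324  (Pten2)
log2(704.1/1381) = -0.972  (Notch12)
log2(59.89/71.37) = -0.253  (Irf1)
log2(3848/215.4) = 4.159  (Nfkb7)
The largest magnitude belongs to Nfkb7.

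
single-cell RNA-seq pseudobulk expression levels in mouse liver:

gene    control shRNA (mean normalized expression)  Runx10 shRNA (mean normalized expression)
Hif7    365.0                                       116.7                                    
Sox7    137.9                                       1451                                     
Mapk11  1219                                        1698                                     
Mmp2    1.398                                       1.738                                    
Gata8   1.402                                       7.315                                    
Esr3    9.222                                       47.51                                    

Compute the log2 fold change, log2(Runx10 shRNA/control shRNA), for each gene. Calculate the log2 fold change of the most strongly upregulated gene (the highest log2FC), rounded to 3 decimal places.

log2(116.7/365.0) = -1.645  (Hif7)
log2(1451/137.9) = 3.395  (Sox7)
log2(1698/1219) = 0.478  (Mapk11)
log2(1.738/1.398) = 0.314  (Mmp2)
log2(7.315/1.402) = 2.383  (Gata8)
log2(47.51/9.222) = 2.365  (Esr3)
Sox7 is most strongly upregulated.

3.395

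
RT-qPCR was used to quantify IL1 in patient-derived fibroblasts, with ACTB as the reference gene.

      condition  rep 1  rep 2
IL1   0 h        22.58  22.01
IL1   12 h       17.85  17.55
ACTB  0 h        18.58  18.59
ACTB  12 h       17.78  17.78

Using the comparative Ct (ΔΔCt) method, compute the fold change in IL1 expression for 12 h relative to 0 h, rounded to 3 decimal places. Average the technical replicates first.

Mean Ct: IL1 0 h 22.295; IL1 12 h 17.700; ACTB 0 h 18.585; ACTB 12 h 17.780
ΔCt(0 h) = 22.295 − 18.585 = 3.710
ΔCt(12 h) = 17.700 − 17.780 = -0.080
ΔΔCt = -0.080 − 3.710 = -3.790
Fold change = 2^(−(-3.790)) = 2^3.790 = 13.8326

13.833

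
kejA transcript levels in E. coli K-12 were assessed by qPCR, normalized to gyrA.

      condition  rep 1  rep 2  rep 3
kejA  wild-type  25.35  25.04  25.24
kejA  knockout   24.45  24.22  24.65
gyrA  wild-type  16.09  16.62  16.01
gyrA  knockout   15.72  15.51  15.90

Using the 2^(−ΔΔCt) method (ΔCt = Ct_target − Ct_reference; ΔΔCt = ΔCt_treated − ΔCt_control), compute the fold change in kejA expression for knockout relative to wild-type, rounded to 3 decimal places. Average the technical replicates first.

1.181

Mean Ct: kejA wild-type 25.210; kejA knockout 24.440; gyrA wild-type 16.240; gyrA knockout 15.710
ΔCt(wild-type) = 25.210 − 16.240 = 8.970
ΔCt(knockout) = 24.440 − 15.710 = 8.730
ΔΔCt = 8.730 − 8.970 = -0.240
Fold change = 2^(−(-0.240)) = 2^0.240 = 1.1810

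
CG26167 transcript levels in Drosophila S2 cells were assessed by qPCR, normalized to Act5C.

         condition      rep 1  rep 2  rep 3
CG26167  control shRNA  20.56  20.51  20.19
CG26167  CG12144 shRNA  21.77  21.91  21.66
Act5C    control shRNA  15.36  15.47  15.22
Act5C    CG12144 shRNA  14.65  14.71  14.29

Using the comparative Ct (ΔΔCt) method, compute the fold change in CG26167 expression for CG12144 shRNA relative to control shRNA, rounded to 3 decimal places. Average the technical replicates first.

Mean Ct: CG26167 control shRNA 20.420; CG26167 CG12144 shRNA 21.780; Act5C control shRNA 15.350; Act5C CG12144 shRNA 14.550
ΔCt(control shRNA) = 20.420 − 15.350 = 5.070
ΔCt(CG12144 shRNA) = 21.780 − 14.550 = 7.230
ΔΔCt = 7.230 − 5.070 = 2.160
Fold change = 2^(−2.160) = 0.2238

0.224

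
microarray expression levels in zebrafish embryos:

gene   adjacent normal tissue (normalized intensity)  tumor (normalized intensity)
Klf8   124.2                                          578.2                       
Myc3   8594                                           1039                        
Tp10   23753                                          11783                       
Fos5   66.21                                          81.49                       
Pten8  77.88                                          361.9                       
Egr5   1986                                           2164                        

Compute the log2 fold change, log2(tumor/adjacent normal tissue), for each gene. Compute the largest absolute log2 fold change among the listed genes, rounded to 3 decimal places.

log2(578.2/124.2) = 2.219  (Klf8)
log2(1039/8594) = -3.048  (Myc3)
log2(11783/23753) = -1.011  (Tp10)
log2(81.49/66.21) = 0.300  (Fos5)
log2(361.9/77.88) = 2.216  (Pten8)
log2(2164/1986) = 0.124  (Egr5)
The largest magnitude belongs to Myc3.

3.048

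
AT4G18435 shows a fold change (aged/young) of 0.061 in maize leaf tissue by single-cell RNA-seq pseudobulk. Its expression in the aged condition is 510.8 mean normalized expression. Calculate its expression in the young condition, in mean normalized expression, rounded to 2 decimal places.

8373.77

young expression = 510.8 / 0.061 = 8373.77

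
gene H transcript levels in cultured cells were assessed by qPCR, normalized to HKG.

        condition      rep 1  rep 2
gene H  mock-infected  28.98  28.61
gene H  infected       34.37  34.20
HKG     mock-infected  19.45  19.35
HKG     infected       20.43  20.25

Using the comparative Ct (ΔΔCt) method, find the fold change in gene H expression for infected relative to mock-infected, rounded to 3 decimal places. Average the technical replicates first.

0.043

Mean Ct: gene H mock-infected 28.795; gene H infected 34.285; HKG mock-infected 19.400; HKG infected 20.340
ΔCt(mock-infected) = 28.795 − 19.400 = 9.395
ΔCt(infected) = 34.285 − 20.340 = 13.945
ΔΔCt = 13.945 − 9.395 = 4.550
Fold change = 2^(−4.550) = 0.0427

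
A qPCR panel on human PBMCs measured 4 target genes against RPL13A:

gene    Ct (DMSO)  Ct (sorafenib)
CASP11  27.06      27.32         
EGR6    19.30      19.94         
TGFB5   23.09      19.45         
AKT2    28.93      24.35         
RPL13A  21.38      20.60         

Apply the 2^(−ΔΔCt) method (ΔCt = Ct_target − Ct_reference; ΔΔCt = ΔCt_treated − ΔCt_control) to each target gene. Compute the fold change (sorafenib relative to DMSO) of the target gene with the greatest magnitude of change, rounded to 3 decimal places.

CASP11: ΔΔCt = (27.32−20.60) − (27.06−21.38) = 6.72 − 5.68 = 1.04; fold change = 2^-1.04 = 0.486
EGR6: ΔΔCt = (19.94−20.60) − (19.30−21.38) = -0.66 − (-2.08) = 1.42; fold change = 2^-1.42 = 0.374
TGFB5: ΔΔCt = (19.45−20.60) − (23.09−21.38) = -1.15 − 1.71 = -2.86; fold change = 2^2.86 = 7.260
AKT2: ΔΔCt = (24.35−20.60) − (28.93−21.38) = 3.75 − 7.55 = -3.80; fold change = 2^3.80 = 13.929
AKT2 has the largest |ΔΔCt| = 3.80.

13.929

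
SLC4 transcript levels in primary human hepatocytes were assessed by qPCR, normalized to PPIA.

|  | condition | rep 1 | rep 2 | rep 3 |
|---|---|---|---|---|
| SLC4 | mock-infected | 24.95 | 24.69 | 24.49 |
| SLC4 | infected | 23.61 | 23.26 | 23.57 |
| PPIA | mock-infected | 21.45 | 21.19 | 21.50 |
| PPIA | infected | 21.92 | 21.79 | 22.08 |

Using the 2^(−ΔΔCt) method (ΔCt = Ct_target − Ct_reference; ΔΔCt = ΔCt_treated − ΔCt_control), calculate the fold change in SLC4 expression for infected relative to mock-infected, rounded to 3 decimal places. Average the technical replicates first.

Mean Ct: SLC4 mock-infected 24.710; SLC4 infected 23.480; PPIA mock-infected 21.380; PPIA infected 21.930
ΔCt(mock-infected) = 24.710 − 21.380 = 3.330
ΔCt(infected) = 23.480 − 21.930 = 1.550
ΔΔCt = 1.550 − 3.330 = -1.780
Fold change = 2^(−(-1.780)) = 2^1.780 = 3.4343

3.434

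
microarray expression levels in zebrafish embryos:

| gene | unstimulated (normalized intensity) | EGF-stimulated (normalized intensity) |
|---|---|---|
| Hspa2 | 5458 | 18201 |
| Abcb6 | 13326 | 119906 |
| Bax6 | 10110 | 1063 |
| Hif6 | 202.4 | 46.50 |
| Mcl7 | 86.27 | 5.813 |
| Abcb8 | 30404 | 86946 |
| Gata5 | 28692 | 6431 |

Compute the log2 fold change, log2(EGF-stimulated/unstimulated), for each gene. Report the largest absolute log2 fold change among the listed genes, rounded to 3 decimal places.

3.892

log2(18201/5458) = 1.738  (Hspa2)
log2(119906/13326) = 3.170  (Abcb6)
log2(1063/10110) = -3.250  (Bax6)
log2(46.50/202.4) = -2.122  (Hif6)
log2(5.813/86.27) = -3.892  (Mcl7)
log2(86946/30404) = 1.516  (Abcb8)
log2(6431/28692) = -2.158  (Gata5)
The largest magnitude belongs to Mcl7.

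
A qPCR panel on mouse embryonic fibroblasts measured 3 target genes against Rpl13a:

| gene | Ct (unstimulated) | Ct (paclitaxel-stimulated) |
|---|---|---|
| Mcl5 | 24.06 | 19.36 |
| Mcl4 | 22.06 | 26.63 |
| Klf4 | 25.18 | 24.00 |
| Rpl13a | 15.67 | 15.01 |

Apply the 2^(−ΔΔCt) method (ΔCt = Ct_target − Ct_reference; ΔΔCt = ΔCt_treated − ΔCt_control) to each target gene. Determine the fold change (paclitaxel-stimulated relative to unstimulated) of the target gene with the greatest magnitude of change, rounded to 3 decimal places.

0.027

Mcl5: ΔΔCt = (19.36−15.01) − (24.06−15.67) = 4.35 − 8.39 = -4.04; fold change = 2^4.04 = 16.450
Mcl4: ΔΔCt = (26.63−15.01) − (22.06−15.67) = 11.62 − 6.39 = 5.23; fold change = 2^-5.23 = 0.027
Klf4: ΔΔCt = (24.00−15.01) − (25.18−15.67) = 8.99 − 9.51 = -0.52; fold change = 2^0.52 = 1.434
Mcl4 has the largest |ΔΔCt| = 5.23.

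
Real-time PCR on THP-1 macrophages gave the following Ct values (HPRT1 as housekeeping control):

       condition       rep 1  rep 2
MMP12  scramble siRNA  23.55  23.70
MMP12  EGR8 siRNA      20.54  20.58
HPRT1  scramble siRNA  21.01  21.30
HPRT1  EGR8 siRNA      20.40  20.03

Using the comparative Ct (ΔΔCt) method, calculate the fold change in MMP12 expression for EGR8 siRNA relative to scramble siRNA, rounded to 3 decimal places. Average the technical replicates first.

Mean Ct: MMP12 scramble siRNA 23.625; MMP12 EGR8 siRNA 20.560; HPRT1 scramble siRNA 21.155; HPRT1 EGR8 siRNA 20.215
ΔCt(scramble siRNA) = 23.625 − 21.155 = 2.470
ΔCt(EGR8 siRNA) = 20.560 − 20.215 = 0.345
ΔΔCt = 0.345 − 2.470 = -2.125
Fold change = 2^(−(-2.125)) = 2^2.125 = 4.3620

4.362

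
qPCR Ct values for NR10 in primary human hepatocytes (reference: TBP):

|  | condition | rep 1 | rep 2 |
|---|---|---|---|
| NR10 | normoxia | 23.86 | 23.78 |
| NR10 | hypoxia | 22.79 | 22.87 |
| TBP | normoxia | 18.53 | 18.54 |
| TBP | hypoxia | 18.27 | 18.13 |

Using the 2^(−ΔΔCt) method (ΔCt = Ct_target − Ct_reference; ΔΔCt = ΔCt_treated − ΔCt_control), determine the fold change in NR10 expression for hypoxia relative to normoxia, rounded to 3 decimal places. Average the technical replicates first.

1.575

Mean Ct: NR10 normoxia 23.820; NR10 hypoxia 22.830; TBP normoxia 18.535; TBP hypoxia 18.200
ΔCt(normoxia) = 23.820 − 18.535 = 5.285
ΔCt(hypoxia) = 22.830 − 18.200 = 4.630
ΔΔCt = 4.630 − 5.285 = -0.655
Fold change = 2^(−(-0.655)) = 2^0.655 = 1.5746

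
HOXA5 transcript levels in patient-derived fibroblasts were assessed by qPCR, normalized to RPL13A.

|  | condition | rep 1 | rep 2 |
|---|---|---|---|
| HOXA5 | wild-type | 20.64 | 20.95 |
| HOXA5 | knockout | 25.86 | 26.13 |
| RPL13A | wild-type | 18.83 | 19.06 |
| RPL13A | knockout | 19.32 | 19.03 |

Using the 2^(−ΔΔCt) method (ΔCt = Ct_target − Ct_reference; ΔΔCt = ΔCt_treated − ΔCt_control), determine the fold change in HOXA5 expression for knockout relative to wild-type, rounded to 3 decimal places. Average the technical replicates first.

Mean Ct: HOXA5 wild-type 20.795; HOXA5 knockout 25.995; RPL13A wild-type 18.945; RPL13A knockout 19.175
ΔCt(wild-type) = 20.795 − 18.945 = 1.850
ΔCt(knockout) = 25.995 − 19.175 = 6.820
ΔΔCt = 6.820 − 1.850 = 4.970
Fold change = 2^(−4.970) = 0.0319

0.032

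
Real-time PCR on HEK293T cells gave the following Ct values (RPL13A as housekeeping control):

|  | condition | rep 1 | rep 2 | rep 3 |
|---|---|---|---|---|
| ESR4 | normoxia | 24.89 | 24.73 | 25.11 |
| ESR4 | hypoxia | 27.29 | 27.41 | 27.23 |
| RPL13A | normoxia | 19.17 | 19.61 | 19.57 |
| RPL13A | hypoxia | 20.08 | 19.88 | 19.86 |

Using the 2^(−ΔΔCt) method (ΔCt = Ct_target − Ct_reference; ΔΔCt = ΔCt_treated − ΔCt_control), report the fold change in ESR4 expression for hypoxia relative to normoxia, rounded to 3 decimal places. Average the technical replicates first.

0.266

Mean Ct: ESR4 normoxia 24.910; ESR4 hypoxia 27.310; RPL13A normoxia 19.450; RPL13A hypoxia 19.940
ΔCt(normoxia) = 24.910 − 19.450 = 5.460
ΔCt(hypoxia) = 27.310 − 19.940 = 7.370
ΔΔCt = 7.370 − 5.460 = 1.910
Fold change = 2^(−1.910) = 0.2661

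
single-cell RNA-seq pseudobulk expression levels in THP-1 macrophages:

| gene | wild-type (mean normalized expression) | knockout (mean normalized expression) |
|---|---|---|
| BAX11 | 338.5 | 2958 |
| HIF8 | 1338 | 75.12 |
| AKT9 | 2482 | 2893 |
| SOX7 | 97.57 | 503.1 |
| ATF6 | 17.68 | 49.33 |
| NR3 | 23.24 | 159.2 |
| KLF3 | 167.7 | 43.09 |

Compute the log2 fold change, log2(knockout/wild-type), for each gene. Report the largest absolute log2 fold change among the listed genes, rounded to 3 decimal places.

4.155

log2(2958/338.5) = 3.127  (BAX11)
log2(75.12/1338) = -4.155  (HIF8)
log2(2893/2482) = 0.221  (AKT9)
log2(503.1/97.57) = 2.366  (SOX7)
log2(49.33/17.68) = 1.480  (ATF6)
log2(159.2/23.24) = 2.776  (NR3)
log2(43.09/167.7) = -1.960  (KLF3)
The largest magnitude belongs to HIF8.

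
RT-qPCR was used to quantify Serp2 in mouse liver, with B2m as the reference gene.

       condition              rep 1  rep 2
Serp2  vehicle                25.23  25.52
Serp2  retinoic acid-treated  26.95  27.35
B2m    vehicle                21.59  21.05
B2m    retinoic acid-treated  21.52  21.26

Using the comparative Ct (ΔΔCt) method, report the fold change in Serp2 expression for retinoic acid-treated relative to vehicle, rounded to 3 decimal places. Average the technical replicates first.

0.307

Mean Ct: Serp2 vehicle 25.375; Serp2 retinoic acid-treated 27.150; B2m vehicle 21.320; B2m retinoic acid-treated 21.390
ΔCt(vehicle) = 25.375 − 21.320 = 4.055
ΔCt(retinoic acid-treated) = 27.150 − 21.390 = 5.760
ΔΔCt = 5.760 − 4.055 = 1.705
Fold change = 2^(−1.705) = 0.3067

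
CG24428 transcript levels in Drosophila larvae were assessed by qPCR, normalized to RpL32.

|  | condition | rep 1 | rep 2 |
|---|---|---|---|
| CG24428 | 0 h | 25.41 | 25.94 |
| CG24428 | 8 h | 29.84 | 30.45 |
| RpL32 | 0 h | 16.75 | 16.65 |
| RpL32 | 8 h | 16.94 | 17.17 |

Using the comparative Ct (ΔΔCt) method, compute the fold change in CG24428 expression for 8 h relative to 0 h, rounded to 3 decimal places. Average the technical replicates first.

0.058

Mean Ct: CG24428 0 h 25.675; CG24428 8 h 30.145; RpL32 0 h 16.700; RpL32 8 h 17.055
ΔCt(0 h) = 25.675 − 16.700 = 8.975
ΔCt(8 h) = 30.145 − 17.055 = 13.090
ΔΔCt = 13.090 − 8.975 = 4.115
Fold change = 2^(−4.115) = 0.0577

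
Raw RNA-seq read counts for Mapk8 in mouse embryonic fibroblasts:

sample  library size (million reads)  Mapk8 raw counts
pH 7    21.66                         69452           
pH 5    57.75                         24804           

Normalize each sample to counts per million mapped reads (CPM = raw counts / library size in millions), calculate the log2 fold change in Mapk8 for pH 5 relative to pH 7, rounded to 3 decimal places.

-2.900

CPM(pH 7) = 69452 / 21.66 = 3206.4635
CPM(pH 5) = 24804 / 57.75 = 429.5065
Fold change = 429.5065 / 3206.4635 = 0.13395
log2(0.13395) = -2.9002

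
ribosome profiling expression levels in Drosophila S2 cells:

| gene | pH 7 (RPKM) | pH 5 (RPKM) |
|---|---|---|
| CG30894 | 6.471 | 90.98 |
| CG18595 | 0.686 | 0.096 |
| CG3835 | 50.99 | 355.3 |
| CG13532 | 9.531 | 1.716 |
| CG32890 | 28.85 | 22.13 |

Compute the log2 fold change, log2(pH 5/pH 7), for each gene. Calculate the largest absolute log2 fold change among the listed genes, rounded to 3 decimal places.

3.813

log2(90.98/6.471) = 3.813  (CG30894)
log2(0.096/0.686) = -2.837  (CG18595)
log2(355.3/50.99) = 2.801  (CG3835)
log2(1.716/9.531) = -2.474  (CG13532)
log2(22.13/28.85) = -0.383  (CG32890)
The largest magnitude belongs to CG30894.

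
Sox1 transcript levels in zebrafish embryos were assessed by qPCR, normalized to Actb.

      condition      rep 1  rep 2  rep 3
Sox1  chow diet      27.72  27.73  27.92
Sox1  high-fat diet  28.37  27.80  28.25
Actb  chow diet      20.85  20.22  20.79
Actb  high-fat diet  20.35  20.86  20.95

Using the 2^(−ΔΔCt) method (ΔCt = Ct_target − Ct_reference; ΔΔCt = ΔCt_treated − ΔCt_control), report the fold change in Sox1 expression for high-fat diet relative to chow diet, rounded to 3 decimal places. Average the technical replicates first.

0.841

Mean Ct: Sox1 chow diet 27.790; Sox1 high-fat diet 28.140; Actb chow diet 20.620; Actb high-fat diet 20.720
ΔCt(chow diet) = 27.790 − 20.620 = 7.170
ΔCt(high-fat diet) = 28.140 − 20.720 = 7.420
ΔΔCt = 7.420 − 7.170 = 0.250
Fold change = 2^(−0.250) = 0.8409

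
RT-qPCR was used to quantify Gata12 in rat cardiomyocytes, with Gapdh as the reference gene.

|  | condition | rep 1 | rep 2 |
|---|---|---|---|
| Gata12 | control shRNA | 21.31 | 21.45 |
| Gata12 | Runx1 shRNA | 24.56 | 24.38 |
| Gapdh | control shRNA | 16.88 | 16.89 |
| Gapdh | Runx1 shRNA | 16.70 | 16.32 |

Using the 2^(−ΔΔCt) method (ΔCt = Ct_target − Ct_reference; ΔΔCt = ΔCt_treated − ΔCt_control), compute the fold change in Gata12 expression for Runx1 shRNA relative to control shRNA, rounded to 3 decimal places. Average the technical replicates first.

0.091

Mean Ct: Gata12 control shRNA 21.380; Gata12 Runx1 shRNA 24.470; Gapdh control shRNA 16.885; Gapdh Runx1 shRNA 16.510
ΔCt(control shRNA) = 21.380 − 16.885 = 4.495
ΔCt(Runx1 shRNA) = 24.470 − 16.510 = 7.960
ΔΔCt = 7.960 − 4.495 = 3.465
Fold change = 2^(−3.465) = 0.0906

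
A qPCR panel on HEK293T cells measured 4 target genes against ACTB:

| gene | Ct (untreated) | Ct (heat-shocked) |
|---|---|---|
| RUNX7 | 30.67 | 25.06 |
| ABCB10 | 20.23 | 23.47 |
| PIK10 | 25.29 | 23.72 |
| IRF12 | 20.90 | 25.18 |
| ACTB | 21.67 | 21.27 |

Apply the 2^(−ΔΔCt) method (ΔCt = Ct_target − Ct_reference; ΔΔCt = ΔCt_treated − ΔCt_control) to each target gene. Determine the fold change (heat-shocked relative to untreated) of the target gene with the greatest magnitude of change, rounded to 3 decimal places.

37.014

RUNX7: ΔΔCt = (25.06−21.27) − (30.67−21.67) = 3.79 − 9.00 = -5.21; fold change = 2^5.21 = 37.014
ABCB10: ΔΔCt = (23.47−21.27) − (20.23−21.67) = 2.20 − (-1.44) = 3.64; fold change = 2^-3.64 = 0.080
PIK10: ΔΔCt = (23.72−21.27) − (25.29−21.67) = 2.45 − 3.62 = -1.17; fold change = 2^1.17 = 2.250
IRF12: ΔΔCt = (25.18−21.27) − (20.90−21.67) = 3.91 − (-0.77) = 4.68; fold change = 2^-4.68 = 0.039
RUNX7 has the largest |ΔΔCt| = 5.21.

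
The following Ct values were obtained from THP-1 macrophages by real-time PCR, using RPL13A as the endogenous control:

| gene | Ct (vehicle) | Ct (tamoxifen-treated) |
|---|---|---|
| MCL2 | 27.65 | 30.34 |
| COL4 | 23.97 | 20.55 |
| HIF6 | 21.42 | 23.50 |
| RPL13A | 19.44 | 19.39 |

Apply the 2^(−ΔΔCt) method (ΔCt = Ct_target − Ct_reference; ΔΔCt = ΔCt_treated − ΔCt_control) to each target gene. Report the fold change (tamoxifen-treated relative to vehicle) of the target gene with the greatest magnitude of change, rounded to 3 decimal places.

MCL2: ΔΔCt = (30.34−19.39) − (27.65−19.44) = 10.95 − 8.21 = 2.74; fold change = 2^-2.74 = 0.150
COL4: ΔΔCt = (20.55−19.39) − (23.97−19.44) = 1.16 − 4.53 = -3.37; fold change = 2^3.37 = 10.339
HIF6: ΔΔCt = (23.50−19.39) − (21.42−19.44) = 4.11 − 1.98 = 2.13; fold change = 2^-2.13 = 0.228
COL4 has the largest |ΔΔCt| = 3.37.

10.339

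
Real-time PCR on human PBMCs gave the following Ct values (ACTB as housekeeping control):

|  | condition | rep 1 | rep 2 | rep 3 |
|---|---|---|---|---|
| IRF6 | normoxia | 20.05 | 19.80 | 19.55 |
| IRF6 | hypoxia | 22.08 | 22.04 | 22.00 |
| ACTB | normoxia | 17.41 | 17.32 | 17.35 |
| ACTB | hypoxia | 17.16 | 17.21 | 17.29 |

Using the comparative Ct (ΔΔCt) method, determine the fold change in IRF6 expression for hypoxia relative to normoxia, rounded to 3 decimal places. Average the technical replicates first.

0.192

Mean Ct: IRF6 normoxia 19.800; IRF6 hypoxia 22.040; ACTB normoxia 17.360; ACTB hypoxia 17.220
ΔCt(normoxia) = 19.800 − 17.360 = 2.440
ΔCt(hypoxia) = 22.040 − 17.220 = 4.820
ΔΔCt = 4.820 − 2.440 = 2.380
Fold change = 2^(−2.380) = 0.1921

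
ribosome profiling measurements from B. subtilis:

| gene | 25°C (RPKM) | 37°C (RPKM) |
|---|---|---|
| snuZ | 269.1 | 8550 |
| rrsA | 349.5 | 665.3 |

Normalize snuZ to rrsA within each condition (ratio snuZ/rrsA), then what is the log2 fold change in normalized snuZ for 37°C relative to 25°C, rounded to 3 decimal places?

4.061

snuZ/rrsA (25°C) = 269.1 / 349.5 = 0.76996
snuZ/rrsA (37°C) = 8550 / 665.3 = 12.851
Fold change = 12.851 / 0.76996 = 16.6910
log2(16.6910) = 4.0610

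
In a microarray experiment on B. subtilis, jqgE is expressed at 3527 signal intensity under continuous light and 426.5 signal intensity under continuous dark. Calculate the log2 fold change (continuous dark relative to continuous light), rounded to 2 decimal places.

Fold change = 426.5 / 3527 = 0.1209
log2(0.1209) = -3.048

-3.05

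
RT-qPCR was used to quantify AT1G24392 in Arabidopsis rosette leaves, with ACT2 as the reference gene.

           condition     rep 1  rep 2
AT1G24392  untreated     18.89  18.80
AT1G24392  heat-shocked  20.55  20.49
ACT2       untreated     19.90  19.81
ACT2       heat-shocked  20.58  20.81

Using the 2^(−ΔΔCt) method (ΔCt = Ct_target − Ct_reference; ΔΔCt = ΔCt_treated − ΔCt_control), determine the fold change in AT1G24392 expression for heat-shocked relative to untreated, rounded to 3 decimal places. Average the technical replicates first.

Mean Ct: AT1G24392 untreated 18.845; AT1G24392 heat-shocked 20.520; ACT2 untreated 19.855; ACT2 heat-shocked 20.695
ΔCt(untreated) = 18.845 − 19.855 = -1.010
ΔCt(heat-shocked) = 20.520 − 20.695 = -0.175
ΔΔCt = -0.175 − (-1.010) = 0.835
Fold change = 2^(−0.835) = 0.5606

0.561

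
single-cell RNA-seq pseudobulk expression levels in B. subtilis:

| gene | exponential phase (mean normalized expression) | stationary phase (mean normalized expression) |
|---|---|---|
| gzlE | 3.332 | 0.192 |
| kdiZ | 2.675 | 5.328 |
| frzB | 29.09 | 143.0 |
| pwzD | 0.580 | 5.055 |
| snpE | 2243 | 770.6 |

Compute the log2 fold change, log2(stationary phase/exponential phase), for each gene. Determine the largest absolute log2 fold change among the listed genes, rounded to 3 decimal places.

log2(0.192/3.332) = -4.117  (gzlE)
log2(5.328/2.675) = 0.994  (kdiZ)
log2(143.0/29.09) = 2.297  (frzB)
log2(5.055/0.580) = 3.124  (pwzD)
log2(770.6/2243) = -1.541  (snpE)
The largest magnitude belongs to gzlE.

4.117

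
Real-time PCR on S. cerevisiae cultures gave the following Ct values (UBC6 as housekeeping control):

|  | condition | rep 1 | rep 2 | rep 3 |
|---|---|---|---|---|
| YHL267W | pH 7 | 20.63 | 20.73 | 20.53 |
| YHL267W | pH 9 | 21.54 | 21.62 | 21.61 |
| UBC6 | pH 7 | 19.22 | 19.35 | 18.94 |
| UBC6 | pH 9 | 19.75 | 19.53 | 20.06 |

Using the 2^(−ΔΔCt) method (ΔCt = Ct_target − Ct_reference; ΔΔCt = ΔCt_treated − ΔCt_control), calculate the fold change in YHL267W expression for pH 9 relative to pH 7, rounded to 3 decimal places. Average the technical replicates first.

Mean Ct: YHL267W pH 7 20.630; YHL267W pH 9 21.590; UBC6 pH 7 19.170; UBC6 pH 9 19.780
ΔCt(pH 7) = 20.630 − 19.170 = 1.460
ΔCt(pH 9) = 21.590 − 19.780 = 1.810
ΔΔCt = 1.810 − 1.460 = 0.350
Fold change = 2^(−0.350) = 0.7846

0.785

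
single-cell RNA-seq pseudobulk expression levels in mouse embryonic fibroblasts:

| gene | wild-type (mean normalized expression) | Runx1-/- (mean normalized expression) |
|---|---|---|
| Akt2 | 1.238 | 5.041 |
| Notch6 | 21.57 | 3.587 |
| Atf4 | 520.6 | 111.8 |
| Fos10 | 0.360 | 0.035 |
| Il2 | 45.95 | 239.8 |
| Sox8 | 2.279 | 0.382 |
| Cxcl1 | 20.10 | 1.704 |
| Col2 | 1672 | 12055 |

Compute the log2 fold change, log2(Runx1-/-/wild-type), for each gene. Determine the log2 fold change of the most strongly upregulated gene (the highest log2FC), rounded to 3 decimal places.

2.850

log2(5.041/1.238) = 2.026  (Akt2)
log2(3.587/21.57) = -2.588  (Notch6)
log2(111.8/520.6) = -2.219  (Atf4)
log2(0.035/0.360) = -3.363  (Fos10)
log2(239.8/45.95) = 2.384  (Il2)
log2(0.382/2.279) = -2.577  (Sox8)
log2(1.704/20.10) = -3.560  (Cxcl1)
log2(12055/1672) = 2.850  (Col2)
Col2 is most strongly upregulated.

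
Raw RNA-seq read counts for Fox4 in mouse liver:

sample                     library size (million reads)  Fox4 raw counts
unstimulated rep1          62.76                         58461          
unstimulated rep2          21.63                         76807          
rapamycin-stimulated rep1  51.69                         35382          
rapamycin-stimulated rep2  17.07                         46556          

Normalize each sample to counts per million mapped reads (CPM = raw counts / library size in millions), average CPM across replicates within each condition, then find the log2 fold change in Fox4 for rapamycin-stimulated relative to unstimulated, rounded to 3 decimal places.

CPM(unstimulated rep1) = 58461 / 62.76 = 931.5010
CPM(unstimulated rep2) = 76807 / 21.63 = 3550.9478
CPM(rapamycin-stimulated rep1) = 35382 / 51.69 = 684.5038
CPM(rapamycin-stimulated rep2) = 46556 / 17.07 = 2727.3579
mean CPM(unstimulated) = 2241.2244; mean CPM(rapamycin-stimulated) = 1705.9309
Fold change = 1705.9309 / 2241.2244 = 0.76116
log2(0.76116) = -0.3937

-0.394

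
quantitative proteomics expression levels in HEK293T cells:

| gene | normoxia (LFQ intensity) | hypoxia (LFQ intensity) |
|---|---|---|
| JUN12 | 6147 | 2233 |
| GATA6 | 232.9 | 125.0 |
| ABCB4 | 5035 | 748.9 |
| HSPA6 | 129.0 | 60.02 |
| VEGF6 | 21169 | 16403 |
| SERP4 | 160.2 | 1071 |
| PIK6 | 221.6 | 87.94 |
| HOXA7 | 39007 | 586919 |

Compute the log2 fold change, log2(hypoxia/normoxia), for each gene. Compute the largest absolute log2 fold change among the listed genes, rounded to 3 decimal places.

3.911

log2(2233/6147) = -1.461  (JUN12)
log2(125.0/232.9) = -0.898  (GATA6)
log2(748.9/5035) = -2.749  (ABCB4)
log2(60.02/129.0) = -1.104  (HSPA6)
log2(16403/21169) = -0.368  (VEGF6)
log2(1071/160.2) = 2.741  (SERP4)
log2(87.94/221.6) = -1.333  (PIK6)
log2(586919/39007) = 3.911  (HOXA7)
The largest magnitude belongs to HOXA7.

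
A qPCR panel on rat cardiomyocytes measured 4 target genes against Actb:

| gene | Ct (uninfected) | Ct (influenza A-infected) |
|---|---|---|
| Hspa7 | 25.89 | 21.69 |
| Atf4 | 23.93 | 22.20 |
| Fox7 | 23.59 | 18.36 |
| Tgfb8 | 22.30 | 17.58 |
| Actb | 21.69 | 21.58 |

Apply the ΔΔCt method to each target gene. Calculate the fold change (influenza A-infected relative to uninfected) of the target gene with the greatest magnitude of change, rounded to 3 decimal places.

34.776

Hspa7: ΔΔCt = (21.69−21.58) − (25.89−21.69) = 0.11 − 4.20 = -4.09; fold change = 2^4.09 = 17.030
Atf4: ΔΔCt = (22.20−21.58) − (23.93−21.69) = 0.62 − 2.24 = -1.62; fold change = 2^1.62 = 3.074
Fox7: ΔΔCt = (18.36−21.58) − (23.59−21.69) = -3.22 − 1.90 = -5.12; fold change = 2^5.12 = 34.776
Tgfb8: ΔΔCt = (17.58−21.58) − (22.30−21.69) = -4.00 − 0.61 = -4.61; fold change = 2^4.61 = 24.420
Fox7 has the largest |ΔΔCt| = 5.12.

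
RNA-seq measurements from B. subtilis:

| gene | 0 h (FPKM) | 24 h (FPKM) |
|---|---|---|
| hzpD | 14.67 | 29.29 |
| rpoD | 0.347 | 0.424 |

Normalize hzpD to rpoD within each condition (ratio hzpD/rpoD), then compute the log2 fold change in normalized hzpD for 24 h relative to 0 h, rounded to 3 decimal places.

0.708

hzpD/rpoD (0 h) = 14.67 / 0.347 = 42.277
hzpD/rpoD (24 h) = 29.29 / 0.424 = 69.08
Fold change = 69.08 / 42.277 = 1.6340
log2(1.6340) = 0.7084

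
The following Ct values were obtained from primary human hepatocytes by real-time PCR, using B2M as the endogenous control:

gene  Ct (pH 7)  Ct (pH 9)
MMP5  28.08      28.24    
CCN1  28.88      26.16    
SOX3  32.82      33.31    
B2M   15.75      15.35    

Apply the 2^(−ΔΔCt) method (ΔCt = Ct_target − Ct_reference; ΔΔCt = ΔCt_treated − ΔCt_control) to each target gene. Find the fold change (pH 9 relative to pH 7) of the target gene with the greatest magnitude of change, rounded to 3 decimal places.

MMP5: ΔΔCt = (28.24−15.35) − (28.08−15.75) = 12.89 − 12.33 = 0.56; fold change = 2^-0.56 = 0.678
CCN1: ΔΔCt = (26.16−15.35) − (28.88−15.75) = 10.81 − 13.13 = -2.32; fold change = 2^2.32 = 4.993
SOX3: ΔΔCt = (33.31−15.35) − (32.82−15.75) = 17.96 − 17.07 = 0.89; fold change = 2^-0.89 = 0.540
CCN1 has the largest |ΔΔCt| = 2.32.

4.993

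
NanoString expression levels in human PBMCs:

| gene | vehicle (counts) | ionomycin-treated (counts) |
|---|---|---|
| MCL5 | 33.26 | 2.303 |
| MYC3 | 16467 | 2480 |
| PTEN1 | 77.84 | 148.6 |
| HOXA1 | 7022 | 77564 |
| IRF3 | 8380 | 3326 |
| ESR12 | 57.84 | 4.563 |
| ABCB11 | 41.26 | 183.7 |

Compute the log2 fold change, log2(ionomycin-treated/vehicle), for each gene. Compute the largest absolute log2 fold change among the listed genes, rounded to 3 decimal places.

3.852

log2(2.303/33.26) = -3.852  (MCL5)
log2(2480/16467) = -2.731  (MYC3)
log2(148.6/77.84) = 0.933  (PTEN1)
log2(77564/7022) = 3.465  (HOXA1)
log2(3326/8380) = -1.333  (IRF3)
log2(4.563/57.84) = -3.664  (ESR12)
log2(183.7/41.26) = 2.155  (ABCB11)
The largest magnitude belongs to MCL5.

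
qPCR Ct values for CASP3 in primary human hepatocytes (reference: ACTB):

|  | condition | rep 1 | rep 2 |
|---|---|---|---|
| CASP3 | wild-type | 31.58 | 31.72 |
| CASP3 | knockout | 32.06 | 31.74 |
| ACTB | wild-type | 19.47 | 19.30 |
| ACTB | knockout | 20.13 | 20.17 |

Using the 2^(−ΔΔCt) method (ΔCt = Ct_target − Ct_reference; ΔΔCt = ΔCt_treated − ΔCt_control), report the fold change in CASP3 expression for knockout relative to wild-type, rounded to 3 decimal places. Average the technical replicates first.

Mean Ct: CASP3 wild-type 31.650; CASP3 knockout 31.900; ACTB wild-type 19.385; ACTB knockout 20.150
ΔCt(wild-type) = 31.650 − 19.385 = 12.265
ΔCt(knockout) = 31.900 − 20.150 = 11.750
ΔΔCt = 11.750 − 12.265 = -0.515
Fold change = 2^(−(-0.515)) = 2^0.515 = 1.4290

1.429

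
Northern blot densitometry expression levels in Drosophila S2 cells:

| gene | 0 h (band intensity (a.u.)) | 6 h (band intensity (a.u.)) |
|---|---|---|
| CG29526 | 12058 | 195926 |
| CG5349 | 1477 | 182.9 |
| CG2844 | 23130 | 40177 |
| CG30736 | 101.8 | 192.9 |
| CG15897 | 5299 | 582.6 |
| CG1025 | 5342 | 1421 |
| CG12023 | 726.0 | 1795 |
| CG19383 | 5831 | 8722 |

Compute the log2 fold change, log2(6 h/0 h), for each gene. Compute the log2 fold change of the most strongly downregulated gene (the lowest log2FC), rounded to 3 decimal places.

-3.185

log2(195926/12058) = 4.022  (CG29526)
log2(182.9/1477) = -3.014  (CG5349)
log2(40177/23130) = 0.797  (CG2844)
log2(192.9/101.8) = 0.922  (CG30736)
log2(582.6/5299) = -3.185  (CG15897)
log2(1421/5342) = -1.910  (CG1025)
log2(1795/726.0) = 1.306  (CG12023)
log2(8722/5831) = 0.581  (CG19383)
CG15897 is most strongly downregulated.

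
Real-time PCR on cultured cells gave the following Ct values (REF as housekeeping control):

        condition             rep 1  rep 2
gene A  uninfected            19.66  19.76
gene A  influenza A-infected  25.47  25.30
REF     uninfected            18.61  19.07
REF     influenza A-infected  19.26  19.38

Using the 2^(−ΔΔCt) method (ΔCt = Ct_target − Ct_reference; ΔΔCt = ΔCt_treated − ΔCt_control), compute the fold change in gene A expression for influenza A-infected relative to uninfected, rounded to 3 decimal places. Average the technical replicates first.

Mean Ct: gene A uninfected 19.710; gene A influenza A-infected 25.385; REF uninfected 18.840; REF influenza A-infected 19.320
ΔCt(uninfected) = 19.710 − 18.840 = 0.870
ΔCt(influenza A-infected) = 25.385 − 19.320 = 6.065
ΔΔCt = 6.065 − 0.870 = 5.195
Fold change = 2^(−5.195) = 0.0273

0.027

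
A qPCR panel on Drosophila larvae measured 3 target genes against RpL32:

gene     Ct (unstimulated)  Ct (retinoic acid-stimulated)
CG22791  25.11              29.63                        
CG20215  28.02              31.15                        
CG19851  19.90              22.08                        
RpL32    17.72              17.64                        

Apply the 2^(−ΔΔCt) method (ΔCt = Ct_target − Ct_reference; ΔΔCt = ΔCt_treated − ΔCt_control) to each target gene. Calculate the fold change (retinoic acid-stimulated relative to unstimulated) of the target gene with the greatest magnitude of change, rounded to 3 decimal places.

CG22791: ΔΔCt = (29.63−17.64) − (25.11−17.72) = 11.99 − 7.39 = 4.60; fold change = 2^-4.60 = 0.041
CG20215: ΔΔCt = (31.15−17.64) − (28.02−17.72) = 13.51 − 10.30 = 3.21; fold change = 2^-3.21 = 0.108
CG19851: ΔΔCt = (22.08−17.64) − (19.90−17.72) = 4.44 − 2.18 = 2.26; fold change = 2^-2.26 = 0.209
CG22791 has the largest |ΔΔCt| = 4.60.

0.041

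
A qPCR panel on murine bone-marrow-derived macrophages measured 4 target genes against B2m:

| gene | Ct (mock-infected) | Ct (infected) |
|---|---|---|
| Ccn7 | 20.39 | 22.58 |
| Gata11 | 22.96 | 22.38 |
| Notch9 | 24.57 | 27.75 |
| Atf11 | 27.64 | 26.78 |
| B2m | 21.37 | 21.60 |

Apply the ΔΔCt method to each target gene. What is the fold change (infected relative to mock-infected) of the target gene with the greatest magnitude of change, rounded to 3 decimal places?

0.129

Ccn7: ΔΔCt = (22.58−21.60) − (20.39−21.37) = 0.98 − (-0.98) = 1.96; fold change = 2^-1.96 = 0.257
Gata11: ΔΔCt = (22.38−21.60) − (22.96−21.37) = 0.78 − 1.59 = -0.81; fold change = 2^0.81 = 1.753
Notch9: ΔΔCt = (27.75−21.60) − (24.57−21.37) = 6.15 − 3.20 = 2.95; fold change = 2^-2.95 = 0.129
Atf11: ΔΔCt = (26.78−21.60) − (27.64−21.37) = 5.18 − 6.27 = -1.09; fold change = 2^1.09 = 2.129
Notch9 has the largest |ΔΔCt| = 2.95.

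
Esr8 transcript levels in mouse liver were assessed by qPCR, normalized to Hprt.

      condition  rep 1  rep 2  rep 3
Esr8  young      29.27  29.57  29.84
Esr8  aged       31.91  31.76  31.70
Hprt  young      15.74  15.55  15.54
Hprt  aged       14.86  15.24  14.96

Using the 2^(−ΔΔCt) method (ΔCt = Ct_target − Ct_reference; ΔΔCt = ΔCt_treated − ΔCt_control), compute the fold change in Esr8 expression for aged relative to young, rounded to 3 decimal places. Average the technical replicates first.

0.142

Mean Ct: Esr8 young 29.560; Esr8 aged 31.790; Hprt young 15.610; Hprt aged 15.020
ΔCt(young) = 29.560 − 15.610 = 13.950
ΔCt(aged) = 31.790 − 15.020 = 16.770
ΔΔCt = 16.770 − 13.950 = 2.820
Fold change = 2^(−2.820) = 0.1416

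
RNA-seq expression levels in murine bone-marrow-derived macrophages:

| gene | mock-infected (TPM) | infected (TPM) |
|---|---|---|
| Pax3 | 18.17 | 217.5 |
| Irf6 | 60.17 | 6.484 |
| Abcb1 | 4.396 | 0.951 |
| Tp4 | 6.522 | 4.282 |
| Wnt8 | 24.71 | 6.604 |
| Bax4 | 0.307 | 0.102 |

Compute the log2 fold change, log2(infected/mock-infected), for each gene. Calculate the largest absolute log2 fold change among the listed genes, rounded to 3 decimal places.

log2(217.5/18.17) = 3.581  (Pax3)
log2(6.484/60.17) = -3.214  (Irf6)
log2(0.951/4.396) = -2.209  (Abcb1)
log2(4.282/6.522) = -0.607  (Tp4)
log2(6.604/24.71) = -1.904  (Wnt8)
log2(0.102/0.307) = -1.590  (Bax4)
The largest magnitude belongs to Pax3.

3.581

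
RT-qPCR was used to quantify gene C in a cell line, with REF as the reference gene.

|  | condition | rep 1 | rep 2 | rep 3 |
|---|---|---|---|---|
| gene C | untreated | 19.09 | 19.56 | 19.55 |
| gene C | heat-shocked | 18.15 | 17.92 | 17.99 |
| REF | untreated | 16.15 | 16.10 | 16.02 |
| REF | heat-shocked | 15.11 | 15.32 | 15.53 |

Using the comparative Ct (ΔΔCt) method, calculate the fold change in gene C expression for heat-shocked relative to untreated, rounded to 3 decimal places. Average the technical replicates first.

Mean Ct: gene C untreated 19.400; gene C heat-shocked 18.020; REF untreated 16.090; REF heat-shocked 15.320
ΔCt(untreated) = 19.400 − 16.090 = 3.310
ΔCt(heat-shocked) = 18.020 − 15.320 = 2.700
ΔΔCt = 2.700 − 3.310 = -0.610
Fold change = 2^(−(-0.610)) = 2^0.610 = 1.5263

1.526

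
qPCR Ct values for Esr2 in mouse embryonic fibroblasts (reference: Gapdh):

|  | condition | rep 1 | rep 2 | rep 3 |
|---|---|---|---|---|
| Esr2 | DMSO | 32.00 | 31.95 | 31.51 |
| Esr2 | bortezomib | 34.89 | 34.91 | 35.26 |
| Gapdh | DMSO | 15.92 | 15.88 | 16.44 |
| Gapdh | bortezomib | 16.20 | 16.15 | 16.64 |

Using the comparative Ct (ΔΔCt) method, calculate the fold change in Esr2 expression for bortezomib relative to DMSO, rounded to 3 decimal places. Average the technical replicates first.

0.129

Mean Ct: Esr2 DMSO 31.820; Esr2 bortezomib 35.020; Gapdh DMSO 16.080; Gapdh bortezomib 16.330
ΔCt(DMSO) = 31.820 − 16.080 = 15.740
ΔCt(bortezomib) = 35.020 − 16.330 = 18.690
ΔΔCt = 18.690 − 15.740 = 2.950
Fold change = 2^(−2.950) = 0.1294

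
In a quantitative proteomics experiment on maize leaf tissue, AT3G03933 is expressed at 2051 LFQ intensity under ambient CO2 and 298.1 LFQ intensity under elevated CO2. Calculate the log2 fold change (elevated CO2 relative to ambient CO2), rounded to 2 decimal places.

Fold change = 298.1 / 2051 = 0.1453
log2(0.1453) = -2.782

-2.78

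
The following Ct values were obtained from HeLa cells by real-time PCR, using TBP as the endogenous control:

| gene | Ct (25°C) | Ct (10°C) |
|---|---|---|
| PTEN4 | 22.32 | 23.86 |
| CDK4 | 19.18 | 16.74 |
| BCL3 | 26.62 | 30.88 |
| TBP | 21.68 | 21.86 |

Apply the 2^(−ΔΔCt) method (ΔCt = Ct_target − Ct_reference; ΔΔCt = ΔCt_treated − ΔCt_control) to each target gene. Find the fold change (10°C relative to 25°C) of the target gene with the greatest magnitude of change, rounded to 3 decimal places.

PTEN4: ΔΔCt = (23.86−21.86) − (22.32−21.68) = 2.00 − 0.64 = 1.36; fold change = 2^-1.36 = 0.390
CDK4: ΔΔCt = (16.74−21.86) − (19.18−21.68) = -5.12 − (-2.50) = -2.62; fold change = 2^2.62 = 6.148
BCL3: ΔΔCt = (30.88−21.86) − (26.62−21.68) = 9.02 − 4.94 = 4.08; fold change = 2^-4.08 = 0.059
BCL3 has the largest |ΔΔCt| = 4.08.

0.059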